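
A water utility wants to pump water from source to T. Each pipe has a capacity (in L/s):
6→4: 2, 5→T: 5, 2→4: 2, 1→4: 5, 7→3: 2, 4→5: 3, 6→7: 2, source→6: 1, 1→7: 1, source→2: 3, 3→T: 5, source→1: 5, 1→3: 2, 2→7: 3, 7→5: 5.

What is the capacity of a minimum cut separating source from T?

Max flow = 9 (via 6 augmenting paths).
In the residual at optimum, the set reachable from source is {source}.
Cut edges: source→2 (cap 3), source→6 (cap 1), source→1 (cap 5). Sum = 9.

9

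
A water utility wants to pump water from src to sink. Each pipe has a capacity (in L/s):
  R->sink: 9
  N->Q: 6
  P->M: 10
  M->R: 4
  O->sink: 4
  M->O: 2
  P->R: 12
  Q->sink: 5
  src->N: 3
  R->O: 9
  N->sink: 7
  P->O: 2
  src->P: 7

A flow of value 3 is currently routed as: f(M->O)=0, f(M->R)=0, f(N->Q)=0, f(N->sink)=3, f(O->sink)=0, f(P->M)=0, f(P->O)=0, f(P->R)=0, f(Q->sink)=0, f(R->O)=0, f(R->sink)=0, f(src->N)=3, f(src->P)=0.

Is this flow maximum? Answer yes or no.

No

Residual path src->P->R->sink has bottleneck 7 > 0.
Pushing 7 along it raises the flow to 10, so the given flow is not maximum.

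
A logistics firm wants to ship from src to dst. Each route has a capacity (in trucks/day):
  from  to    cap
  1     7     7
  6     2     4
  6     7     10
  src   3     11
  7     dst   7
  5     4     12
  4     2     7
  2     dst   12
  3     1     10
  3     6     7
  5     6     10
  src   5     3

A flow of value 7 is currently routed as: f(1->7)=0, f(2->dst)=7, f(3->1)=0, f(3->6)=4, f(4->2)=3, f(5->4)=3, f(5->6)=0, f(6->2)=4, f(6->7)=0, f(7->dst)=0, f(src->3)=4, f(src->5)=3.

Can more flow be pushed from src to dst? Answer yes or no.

Yes

Residual path src->3->6->7->dst has bottleneck 3 > 0.
Pushing 3 along it raises the flow to 10, so the given flow is not maximum.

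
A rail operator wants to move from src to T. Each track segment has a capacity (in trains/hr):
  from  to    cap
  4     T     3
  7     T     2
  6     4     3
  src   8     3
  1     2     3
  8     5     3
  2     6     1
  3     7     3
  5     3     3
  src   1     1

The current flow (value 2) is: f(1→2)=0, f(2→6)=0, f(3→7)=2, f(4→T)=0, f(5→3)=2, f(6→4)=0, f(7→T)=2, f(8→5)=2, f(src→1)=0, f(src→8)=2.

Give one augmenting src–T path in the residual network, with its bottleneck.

Residual along src→1→2→6→4→T: src→1: 1, 1→2: 3, 2→6: 1, 6→4: 3, 4→T: 3.
Bottleneck = min = 1.

src→1→2→6→4→T, bottleneck 1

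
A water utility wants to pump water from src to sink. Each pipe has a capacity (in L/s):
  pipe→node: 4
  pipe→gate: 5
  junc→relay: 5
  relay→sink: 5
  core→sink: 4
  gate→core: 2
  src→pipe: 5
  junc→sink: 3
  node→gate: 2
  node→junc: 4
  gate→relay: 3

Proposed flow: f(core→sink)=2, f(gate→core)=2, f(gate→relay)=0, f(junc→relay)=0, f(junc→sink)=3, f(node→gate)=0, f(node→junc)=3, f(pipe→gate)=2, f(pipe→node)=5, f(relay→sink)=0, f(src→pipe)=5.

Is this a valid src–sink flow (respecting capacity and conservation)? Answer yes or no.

No

Capacity violated on pipe→node: flow 5 > capacity 4.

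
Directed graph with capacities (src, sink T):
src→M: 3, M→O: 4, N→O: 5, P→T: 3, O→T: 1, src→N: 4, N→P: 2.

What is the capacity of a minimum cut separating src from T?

3

Max flow = 3 (via 2 augmenting paths).
In the residual at optimum, the set reachable from src is {M, N, O, src}.
Cut edges: N→P (cap 2), O→T (cap 1). Sum = 3.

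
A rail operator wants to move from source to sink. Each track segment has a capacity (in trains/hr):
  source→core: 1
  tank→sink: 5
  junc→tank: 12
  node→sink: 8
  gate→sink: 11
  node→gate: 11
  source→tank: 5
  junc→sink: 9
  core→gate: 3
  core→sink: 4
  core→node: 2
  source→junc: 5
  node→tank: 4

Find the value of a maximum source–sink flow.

11

Augment source→core→sink: bottleneck 1. Total 1.
Augment source→junc→sink: bottleneck 5. Total 6.
Augment source→tank→sink: bottleneck 5. Total 11.
No augmenting path remains in the residual graph.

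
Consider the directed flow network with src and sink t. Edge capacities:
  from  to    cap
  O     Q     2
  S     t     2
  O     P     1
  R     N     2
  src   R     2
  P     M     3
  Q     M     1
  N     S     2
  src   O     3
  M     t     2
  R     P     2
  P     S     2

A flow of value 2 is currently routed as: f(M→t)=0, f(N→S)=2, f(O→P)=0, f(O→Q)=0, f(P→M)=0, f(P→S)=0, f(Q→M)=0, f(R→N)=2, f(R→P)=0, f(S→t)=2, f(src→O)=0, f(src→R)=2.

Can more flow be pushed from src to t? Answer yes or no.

Yes

Residual path src→O→P→M→t has bottleneck 1 > 0.
Pushing 1 along it raises the flow to 3, so the given flow is not maximum.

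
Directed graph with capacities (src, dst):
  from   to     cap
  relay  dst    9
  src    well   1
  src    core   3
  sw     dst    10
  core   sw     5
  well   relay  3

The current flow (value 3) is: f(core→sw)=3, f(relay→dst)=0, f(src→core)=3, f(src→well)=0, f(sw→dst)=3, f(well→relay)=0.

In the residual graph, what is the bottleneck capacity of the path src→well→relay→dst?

Residual capacities along the path: src→well: 1, well→relay: 3, relay→dst: 9.
Minimum is 1.

1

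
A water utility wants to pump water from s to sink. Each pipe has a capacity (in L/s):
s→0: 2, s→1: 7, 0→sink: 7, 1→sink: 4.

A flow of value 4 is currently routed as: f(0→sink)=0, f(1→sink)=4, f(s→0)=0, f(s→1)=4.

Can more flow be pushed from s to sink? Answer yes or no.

Residual path s→0→sink has bottleneck 2 > 0.
Pushing 2 along it raises the flow to 6, so the given flow is not maximum.

Yes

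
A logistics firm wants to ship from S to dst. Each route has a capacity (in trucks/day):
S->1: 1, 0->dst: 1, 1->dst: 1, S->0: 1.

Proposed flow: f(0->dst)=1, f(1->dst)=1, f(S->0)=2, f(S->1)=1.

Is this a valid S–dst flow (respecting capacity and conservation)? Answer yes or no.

No

Capacity violated on S->0: flow 2 > capacity 1.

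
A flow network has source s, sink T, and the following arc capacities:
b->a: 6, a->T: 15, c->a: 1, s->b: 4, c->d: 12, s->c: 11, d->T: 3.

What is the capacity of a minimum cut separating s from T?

Max flow = 8 (via 3 augmenting paths).
In the residual at optimum, the set reachable from s is {c, d, s}.
Cut edges: s->b (cap 4), c->a (cap 1), d->T (cap 3). Sum = 8.

8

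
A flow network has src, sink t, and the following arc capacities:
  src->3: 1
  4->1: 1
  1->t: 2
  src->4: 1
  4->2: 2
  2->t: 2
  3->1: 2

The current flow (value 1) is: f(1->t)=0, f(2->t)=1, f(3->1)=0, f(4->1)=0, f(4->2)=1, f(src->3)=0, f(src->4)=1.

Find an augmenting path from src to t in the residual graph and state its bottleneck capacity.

Residual along src->3->1->t: src->3: 1, 3->1: 2, 1->t: 2.
Bottleneck = min = 1.

src->3->1->t, bottleneck 1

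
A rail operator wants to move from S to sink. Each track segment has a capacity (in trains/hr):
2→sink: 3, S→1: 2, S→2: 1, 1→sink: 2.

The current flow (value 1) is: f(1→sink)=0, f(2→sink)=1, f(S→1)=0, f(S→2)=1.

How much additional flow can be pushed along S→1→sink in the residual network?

Residual capacities along the path: S→1: 2, 1→sink: 2.
Minimum is 2.

2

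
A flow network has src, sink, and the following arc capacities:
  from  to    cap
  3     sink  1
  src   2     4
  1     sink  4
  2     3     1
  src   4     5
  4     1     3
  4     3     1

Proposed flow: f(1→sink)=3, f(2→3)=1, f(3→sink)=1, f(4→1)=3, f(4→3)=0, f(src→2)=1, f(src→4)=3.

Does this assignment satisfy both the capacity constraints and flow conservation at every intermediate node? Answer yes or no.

Yes

Every edge has 0 ≤ f(e) ≤ cap(e).
At each intermediate node, inflow equals outflow.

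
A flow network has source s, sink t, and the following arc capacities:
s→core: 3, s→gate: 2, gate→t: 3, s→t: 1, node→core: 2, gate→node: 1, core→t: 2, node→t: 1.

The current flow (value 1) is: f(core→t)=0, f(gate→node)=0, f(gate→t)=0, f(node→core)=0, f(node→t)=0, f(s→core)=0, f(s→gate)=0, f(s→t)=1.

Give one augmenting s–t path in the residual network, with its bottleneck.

Residual along s→gate→t: s→gate: 2, gate→t: 3.
Bottleneck = min = 2.

s→gate→t, bottleneck 2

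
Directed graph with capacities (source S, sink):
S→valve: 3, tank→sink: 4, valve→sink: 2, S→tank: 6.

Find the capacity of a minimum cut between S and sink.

6

Max flow = 6 (via 2 augmenting paths).
In the residual at optimum, the set reachable from S is {S, tank, valve}.
Cut edges: tank→sink (cap 4), valve→sink (cap 2). Sum = 6.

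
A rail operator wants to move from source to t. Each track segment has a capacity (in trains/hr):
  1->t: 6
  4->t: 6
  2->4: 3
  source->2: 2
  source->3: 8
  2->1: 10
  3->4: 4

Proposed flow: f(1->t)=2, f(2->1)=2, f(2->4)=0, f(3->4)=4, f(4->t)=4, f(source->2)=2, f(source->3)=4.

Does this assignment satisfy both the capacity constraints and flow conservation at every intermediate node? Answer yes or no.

Every edge has 0 ≤ f(e) ≤ cap(e).
At each intermediate node, inflow equals outflow.

Yes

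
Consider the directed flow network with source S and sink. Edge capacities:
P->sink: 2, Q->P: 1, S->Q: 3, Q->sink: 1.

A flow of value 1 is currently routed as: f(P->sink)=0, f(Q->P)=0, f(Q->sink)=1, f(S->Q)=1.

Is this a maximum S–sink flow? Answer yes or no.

Residual path S->Q->P->sink has bottleneck 1 > 0.
Pushing 1 along it raises the flow to 2, so the given flow is not maximum.

No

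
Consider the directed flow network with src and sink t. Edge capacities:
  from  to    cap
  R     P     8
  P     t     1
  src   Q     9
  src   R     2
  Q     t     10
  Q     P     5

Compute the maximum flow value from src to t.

10

Augment src→Q→t: bottleneck 9. Total 9.
Augment src→R→P→t: bottleneck 1. Total 10.
No augmenting path remains in the residual graph.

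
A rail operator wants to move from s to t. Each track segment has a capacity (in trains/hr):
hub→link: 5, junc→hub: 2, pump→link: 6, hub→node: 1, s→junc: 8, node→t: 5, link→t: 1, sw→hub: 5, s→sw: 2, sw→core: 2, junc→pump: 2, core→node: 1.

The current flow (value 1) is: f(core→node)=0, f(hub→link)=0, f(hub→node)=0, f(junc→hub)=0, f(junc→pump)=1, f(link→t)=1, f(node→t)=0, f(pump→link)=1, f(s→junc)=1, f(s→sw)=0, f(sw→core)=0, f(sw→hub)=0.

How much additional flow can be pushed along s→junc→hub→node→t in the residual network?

1

Residual capacities along the path: s→junc: 7, junc→hub: 2, hub→node: 1, node→t: 5.
Minimum is 1.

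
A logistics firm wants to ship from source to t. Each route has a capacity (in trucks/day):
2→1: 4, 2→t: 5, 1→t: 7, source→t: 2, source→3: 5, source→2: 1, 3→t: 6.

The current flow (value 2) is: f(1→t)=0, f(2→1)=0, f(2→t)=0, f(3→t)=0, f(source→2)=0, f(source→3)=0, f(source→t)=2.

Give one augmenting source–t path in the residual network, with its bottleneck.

Residual along source→2→t: source→2: 1, 2→t: 5.
Bottleneck = min = 1.

source→2→t, bottleneck 1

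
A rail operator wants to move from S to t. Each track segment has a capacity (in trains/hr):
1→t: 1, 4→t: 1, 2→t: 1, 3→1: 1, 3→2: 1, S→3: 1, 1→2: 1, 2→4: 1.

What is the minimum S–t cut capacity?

Max flow = 1 (via 1 augmenting path).
In the residual at optimum, the set reachable from S is {S}.
Cut edges: S→3 (cap 1). Sum = 1.

1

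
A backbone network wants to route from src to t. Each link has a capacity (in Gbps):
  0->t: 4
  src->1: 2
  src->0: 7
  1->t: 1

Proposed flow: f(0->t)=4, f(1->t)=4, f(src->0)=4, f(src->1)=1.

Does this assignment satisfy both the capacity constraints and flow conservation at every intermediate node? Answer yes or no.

No

Capacity violated on 1->t: flow 4 > capacity 1.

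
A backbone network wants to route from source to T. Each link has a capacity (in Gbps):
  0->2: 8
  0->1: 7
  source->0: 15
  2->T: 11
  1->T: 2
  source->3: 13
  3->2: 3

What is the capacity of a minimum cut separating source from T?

13

Max flow = 13 (via 3 augmenting paths).
In the residual at optimum, the set reachable from source is {0, 1, 3, source}.
Cut edges: 0->2 (cap 8), 1->T (cap 2), 3->2 (cap 3). Sum = 13.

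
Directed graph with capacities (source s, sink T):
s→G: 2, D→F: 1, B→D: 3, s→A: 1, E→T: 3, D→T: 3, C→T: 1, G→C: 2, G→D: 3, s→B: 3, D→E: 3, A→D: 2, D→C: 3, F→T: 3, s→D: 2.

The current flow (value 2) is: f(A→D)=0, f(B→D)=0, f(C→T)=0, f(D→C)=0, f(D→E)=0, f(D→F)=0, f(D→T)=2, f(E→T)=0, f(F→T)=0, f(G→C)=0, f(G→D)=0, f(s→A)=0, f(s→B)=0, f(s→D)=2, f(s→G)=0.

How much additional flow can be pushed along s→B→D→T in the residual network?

Residual capacities along the path: s→B: 3, B→D: 3, D→T: 1.
Minimum is 1.

1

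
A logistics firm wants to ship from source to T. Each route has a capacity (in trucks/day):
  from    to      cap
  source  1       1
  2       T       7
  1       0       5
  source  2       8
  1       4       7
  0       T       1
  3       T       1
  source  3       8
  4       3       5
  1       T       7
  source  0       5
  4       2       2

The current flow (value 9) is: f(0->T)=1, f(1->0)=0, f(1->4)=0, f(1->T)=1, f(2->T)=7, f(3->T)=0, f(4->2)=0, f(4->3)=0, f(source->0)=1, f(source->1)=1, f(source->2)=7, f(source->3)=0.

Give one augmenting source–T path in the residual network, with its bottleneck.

source->3->T, bottleneck 1

Residual along source->3->T: source->3: 8, 3->T: 1.
Bottleneck = min = 1.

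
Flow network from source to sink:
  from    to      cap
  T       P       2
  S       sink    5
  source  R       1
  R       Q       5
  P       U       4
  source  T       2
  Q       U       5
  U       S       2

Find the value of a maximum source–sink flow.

2

Augment source→R→Q→U→S→sink: bottleneck 1. Total 1.
Augment source→T→P→U→S→sink: bottleneck 1. Total 2.
No augmenting path remains in the residual graph.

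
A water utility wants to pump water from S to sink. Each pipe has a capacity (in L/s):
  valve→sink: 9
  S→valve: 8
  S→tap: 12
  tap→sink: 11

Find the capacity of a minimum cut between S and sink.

Max flow = 19 (via 2 augmenting paths).
In the residual at optimum, the set reachable from S is {S, tap}.
Cut edges: S→valve (cap 8), tap→sink (cap 11). Sum = 19.

19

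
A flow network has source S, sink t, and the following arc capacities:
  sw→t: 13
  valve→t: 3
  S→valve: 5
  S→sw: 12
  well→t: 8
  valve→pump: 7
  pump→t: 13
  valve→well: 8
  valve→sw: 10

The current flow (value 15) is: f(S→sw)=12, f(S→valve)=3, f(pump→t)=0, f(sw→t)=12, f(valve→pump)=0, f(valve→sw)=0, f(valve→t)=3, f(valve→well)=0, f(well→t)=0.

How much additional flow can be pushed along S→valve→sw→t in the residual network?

1

Residual capacities along the path: S→valve: 2, valve→sw: 10, sw→t: 1.
Minimum is 1.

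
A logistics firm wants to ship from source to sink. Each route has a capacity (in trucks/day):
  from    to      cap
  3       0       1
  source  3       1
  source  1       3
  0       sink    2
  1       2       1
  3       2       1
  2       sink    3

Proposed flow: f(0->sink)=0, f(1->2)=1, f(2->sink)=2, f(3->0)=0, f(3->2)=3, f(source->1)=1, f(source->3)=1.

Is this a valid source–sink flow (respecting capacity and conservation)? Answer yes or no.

Capacity violated on 3->2: flow 3 > capacity 1.

No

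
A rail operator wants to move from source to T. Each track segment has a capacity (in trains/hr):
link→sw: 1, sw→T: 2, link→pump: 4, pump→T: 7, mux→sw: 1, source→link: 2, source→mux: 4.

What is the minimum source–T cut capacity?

Max flow = 3 (via 2 augmenting paths).
In the residual at optimum, the set reachable from source is {mux, source}.
Cut edges: source→link (cap 2), mux→sw (cap 1). Sum = 3.

3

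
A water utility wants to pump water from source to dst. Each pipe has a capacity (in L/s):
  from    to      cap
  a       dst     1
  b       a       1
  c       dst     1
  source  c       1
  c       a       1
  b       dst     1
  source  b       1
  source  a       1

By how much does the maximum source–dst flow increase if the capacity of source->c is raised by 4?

0

Original max flow = 3.
Even with extra capacity on source->c, another cut of capacity 3 remains binding.
New max flow = 3. Increase = 0.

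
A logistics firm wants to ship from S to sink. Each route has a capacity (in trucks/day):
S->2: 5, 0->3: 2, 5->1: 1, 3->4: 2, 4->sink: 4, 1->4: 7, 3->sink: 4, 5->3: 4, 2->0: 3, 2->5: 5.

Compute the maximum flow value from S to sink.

5

Augment S->2->5->3->sink: bottleneck 4. Total 4.
Augment S->2->5->1->4->sink: bottleneck 1. Total 5.
No augmenting path remains in the residual graph.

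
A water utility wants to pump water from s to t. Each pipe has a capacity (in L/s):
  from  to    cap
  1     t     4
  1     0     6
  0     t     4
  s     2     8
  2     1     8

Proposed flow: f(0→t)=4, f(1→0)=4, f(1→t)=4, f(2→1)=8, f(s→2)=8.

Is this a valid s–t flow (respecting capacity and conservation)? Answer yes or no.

Every edge has 0 ≤ f(e) ≤ cap(e).
At each intermediate node, inflow equals outflow.

Yes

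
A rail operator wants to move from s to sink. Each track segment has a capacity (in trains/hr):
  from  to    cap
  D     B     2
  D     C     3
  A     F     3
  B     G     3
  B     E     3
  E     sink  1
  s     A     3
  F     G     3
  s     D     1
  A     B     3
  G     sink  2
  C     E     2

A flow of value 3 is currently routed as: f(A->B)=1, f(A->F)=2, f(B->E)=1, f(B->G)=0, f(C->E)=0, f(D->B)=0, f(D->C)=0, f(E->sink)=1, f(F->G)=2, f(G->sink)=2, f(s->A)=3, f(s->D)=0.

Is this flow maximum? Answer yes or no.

Yes

Residual reachable from s: {A, B, C, D, E, F, G, s}; sink is not reachable.
Saturated cut: G->sink, E->sink with total capacity 3 = current flow value. Flow is maximum.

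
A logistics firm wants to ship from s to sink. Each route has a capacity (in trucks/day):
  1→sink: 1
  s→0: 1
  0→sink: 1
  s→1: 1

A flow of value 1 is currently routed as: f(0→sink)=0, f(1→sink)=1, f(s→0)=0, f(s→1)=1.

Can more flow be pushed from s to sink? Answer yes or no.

Residual path s→0→sink has bottleneck 1 > 0.
Pushing 1 along it raises the flow to 2, so the given flow is not maximum.

Yes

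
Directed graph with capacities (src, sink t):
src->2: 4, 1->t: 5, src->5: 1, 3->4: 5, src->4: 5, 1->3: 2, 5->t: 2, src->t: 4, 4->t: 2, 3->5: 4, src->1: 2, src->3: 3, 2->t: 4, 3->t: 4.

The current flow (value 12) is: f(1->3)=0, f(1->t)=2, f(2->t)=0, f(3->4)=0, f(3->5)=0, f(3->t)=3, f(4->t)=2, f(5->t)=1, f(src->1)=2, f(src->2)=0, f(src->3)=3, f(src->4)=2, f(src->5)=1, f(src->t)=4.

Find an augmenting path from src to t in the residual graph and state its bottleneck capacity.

src->2->t, bottleneck 4

Residual along src->2->t: src->2: 4, 2->t: 4.
Bottleneck = min = 4.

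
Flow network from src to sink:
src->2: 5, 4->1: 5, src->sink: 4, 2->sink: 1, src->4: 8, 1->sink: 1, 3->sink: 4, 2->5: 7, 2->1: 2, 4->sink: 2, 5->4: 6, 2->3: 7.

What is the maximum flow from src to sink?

12

Augment src->sink: bottleneck 4. Total 4.
Augment src->2->sink: bottleneck 1. Total 5.
Augment src->4->sink: bottleneck 2. Total 7.
Augment src->2->1->sink: bottleneck 1. Total 8.
Augment src->2->3->sink: bottleneck 3. Total 11.
Augment src->4->1->2->3->sink: bottleneck 1. Total 12.
No augmenting path remains in the residual graph.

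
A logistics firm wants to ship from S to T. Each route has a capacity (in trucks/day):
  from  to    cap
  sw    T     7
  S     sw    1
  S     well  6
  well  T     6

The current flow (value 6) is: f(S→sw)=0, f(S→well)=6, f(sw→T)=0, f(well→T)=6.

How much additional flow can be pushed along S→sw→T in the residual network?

1

Residual capacities along the path: S→sw: 1, sw→T: 7.
Minimum is 1.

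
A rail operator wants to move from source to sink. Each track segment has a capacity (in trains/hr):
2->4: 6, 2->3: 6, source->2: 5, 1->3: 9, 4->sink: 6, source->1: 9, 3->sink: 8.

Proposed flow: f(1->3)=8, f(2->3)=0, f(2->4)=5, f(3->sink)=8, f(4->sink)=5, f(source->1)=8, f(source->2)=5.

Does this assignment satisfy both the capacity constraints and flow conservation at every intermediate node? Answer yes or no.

Every edge has 0 ≤ f(e) ≤ cap(e).
At each intermediate node, inflow equals outflow.

Yes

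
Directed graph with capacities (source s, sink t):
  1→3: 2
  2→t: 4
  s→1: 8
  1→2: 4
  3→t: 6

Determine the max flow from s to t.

Augment s→1→3→t: bottleneck 2. Total 2.
Augment s→1→2→t: bottleneck 4. Total 6.
No augmenting path remains in the residual graph.

6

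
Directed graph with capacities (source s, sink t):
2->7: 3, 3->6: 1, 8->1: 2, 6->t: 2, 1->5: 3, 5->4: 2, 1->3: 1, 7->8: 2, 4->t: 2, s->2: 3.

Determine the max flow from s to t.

2

Augment s->2->7->8->1->3->6->t: bottleneck 1. Total 1.
Augment s->2->7->8->1->5->4->t: bottleneck 1. Total 2.
No augmenting path remains in the residual graph.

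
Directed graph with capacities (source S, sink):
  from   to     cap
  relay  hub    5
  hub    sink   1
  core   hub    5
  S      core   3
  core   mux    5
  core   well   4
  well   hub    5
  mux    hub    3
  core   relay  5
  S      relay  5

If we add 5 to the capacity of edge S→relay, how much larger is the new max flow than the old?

0

Original max flow = 1.
Edge S→relay does not cross the min cut (source side {S, core, hub, mux, relay, well}), so extra capacity there cannot help.
New max flow = 1. Increase = 0.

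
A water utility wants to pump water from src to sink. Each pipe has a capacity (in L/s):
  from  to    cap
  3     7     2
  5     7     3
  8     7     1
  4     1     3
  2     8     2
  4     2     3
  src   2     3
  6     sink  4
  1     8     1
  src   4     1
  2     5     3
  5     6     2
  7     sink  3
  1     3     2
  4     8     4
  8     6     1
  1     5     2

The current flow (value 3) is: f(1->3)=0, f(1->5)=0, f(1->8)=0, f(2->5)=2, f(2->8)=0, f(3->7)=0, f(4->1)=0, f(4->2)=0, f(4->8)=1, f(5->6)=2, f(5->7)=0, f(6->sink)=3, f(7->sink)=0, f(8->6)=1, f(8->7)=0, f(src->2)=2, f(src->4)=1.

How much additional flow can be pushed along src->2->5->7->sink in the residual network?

1

Residual capacities along the path: src->2: 1, 2->5: 1, 5->7: 3, 7->sink: 3.
Minimum is 1.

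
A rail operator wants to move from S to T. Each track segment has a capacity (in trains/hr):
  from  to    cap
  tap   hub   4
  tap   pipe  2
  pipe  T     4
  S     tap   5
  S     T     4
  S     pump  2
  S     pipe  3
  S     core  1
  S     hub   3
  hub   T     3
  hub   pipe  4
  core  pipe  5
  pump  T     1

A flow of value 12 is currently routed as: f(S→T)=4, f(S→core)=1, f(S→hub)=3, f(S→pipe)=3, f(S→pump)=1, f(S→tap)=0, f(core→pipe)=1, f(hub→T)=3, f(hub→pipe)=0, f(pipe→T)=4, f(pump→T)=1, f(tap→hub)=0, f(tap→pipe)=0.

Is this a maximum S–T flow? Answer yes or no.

Residual reachable from S: {S, core, hub, pipe, pump, tap}; T is not reachable.
Saturated cut: S→T, hub→T, pipe→T, pump→T with total capacity 12 = current flow value. Flow is maximum.

Yes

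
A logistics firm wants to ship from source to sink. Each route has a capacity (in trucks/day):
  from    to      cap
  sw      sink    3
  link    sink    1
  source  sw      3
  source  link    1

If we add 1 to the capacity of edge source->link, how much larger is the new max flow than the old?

Original max flow = 4.
Even with extra capacity on source->link, another cut of capacity 4 remains binding.
New max flow = 4. Increase = 0.

0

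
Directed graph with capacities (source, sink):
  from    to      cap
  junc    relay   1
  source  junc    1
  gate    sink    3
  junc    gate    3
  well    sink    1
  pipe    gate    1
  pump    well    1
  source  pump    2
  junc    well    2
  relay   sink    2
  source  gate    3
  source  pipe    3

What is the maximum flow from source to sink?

Augment source→gate→sink: bottleneck 3. Total 3.
Augment source→pump→well→sink: bottleneck 1. Total 4.
Augment source→junc→relay→sink: bottleneck 1. Total 5.
No augmenting path remains in the residual graph.

5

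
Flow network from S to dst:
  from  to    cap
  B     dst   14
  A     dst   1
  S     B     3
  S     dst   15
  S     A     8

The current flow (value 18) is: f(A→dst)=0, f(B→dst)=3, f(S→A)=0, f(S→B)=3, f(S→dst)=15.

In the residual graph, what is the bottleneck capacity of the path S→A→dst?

1

Residual capacities along the path: S→A: 8, A→dst: 1.
Minimum is 1.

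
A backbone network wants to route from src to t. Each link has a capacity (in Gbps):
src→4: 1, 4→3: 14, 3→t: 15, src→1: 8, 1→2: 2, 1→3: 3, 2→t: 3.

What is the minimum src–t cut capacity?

Max flow = 6 (via 3 augmenting paths).
In the residual at optimum, the set reachable from src is {1, src}.
Cut edges: src→4 (cap 1), 1→2 (cap 2), 1→3 (cap 3). Sum = 6.

6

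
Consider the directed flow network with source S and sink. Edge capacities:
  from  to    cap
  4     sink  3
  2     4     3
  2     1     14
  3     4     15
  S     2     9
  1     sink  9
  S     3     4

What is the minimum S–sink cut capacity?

Max flow = 12 (via 2 augmenting paths).
In the residual at optimum, the set reachable from S is {3, 4, S}.
Cut edges: S->2 (cap 9), 4->sink (cap 3). Sum = 12.

12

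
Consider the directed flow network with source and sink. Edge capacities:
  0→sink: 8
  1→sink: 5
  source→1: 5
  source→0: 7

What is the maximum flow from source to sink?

12

Augment source→0→sink: bottleneck 7. Total 7.
Augment source→1→sink: bottleneck 5. Total 12.
No augmenting path remains in the residual graph.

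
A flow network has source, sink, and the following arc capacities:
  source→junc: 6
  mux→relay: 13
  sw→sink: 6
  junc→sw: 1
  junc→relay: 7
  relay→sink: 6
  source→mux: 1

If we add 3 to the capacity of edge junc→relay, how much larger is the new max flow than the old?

0

Original max flow = 7.
Edge junc→relay does not cross the min cut (source side {source}), so extra capacity there cannot help.
New max flow = 7. Increase = 0.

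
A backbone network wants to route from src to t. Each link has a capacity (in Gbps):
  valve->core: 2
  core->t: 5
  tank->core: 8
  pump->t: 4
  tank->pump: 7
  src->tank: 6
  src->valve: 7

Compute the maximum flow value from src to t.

8

Augment src->tank->pump->t: bottleneck 4. Total 4.
Augment src->tank->core->t: bottleneck 2. Total 6.
Augment src->valve->core->t: bottleneck 2. Total 8.
No augmenting path remains in the residual graph.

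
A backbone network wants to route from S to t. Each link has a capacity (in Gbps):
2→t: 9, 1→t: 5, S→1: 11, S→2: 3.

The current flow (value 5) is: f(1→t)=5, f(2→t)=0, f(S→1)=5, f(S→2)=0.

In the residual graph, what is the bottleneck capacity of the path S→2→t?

3

Residual capacities along the path: S→2: 3, 2→t: 9.
Minimum is 3.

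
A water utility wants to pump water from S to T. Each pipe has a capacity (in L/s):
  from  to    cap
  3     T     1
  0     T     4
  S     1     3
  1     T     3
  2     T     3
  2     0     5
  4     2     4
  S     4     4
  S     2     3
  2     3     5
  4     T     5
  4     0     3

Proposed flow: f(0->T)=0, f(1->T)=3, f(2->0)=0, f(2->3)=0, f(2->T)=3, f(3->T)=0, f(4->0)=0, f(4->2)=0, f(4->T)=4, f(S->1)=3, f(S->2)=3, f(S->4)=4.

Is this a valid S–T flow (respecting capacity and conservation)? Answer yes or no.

Every edge has 0 ≤ f(e) ≤ cap(e).
At each intermediate node, inflow equals outflow.

Yes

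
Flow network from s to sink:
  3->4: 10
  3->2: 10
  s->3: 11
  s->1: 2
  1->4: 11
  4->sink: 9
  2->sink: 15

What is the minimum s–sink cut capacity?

Max flow = 13 (via 3 augmenting paths).
In the residual at optimum, the set reachable from s is {s}.
Cut edges: s->3 (cap 11), s->1 (cap 2). Sum = 13.

13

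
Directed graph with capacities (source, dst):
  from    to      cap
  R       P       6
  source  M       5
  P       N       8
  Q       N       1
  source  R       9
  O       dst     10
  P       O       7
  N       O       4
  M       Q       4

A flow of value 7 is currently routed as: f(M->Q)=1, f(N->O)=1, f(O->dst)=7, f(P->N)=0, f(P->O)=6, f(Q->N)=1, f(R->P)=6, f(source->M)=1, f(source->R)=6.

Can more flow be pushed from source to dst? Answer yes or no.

Residual reachable from source: {M, Q, R, source}; dst is not reachable.
Saturated cut: R->P, Q->N with total capacity 7 = current flow value. Flow is maximum.

No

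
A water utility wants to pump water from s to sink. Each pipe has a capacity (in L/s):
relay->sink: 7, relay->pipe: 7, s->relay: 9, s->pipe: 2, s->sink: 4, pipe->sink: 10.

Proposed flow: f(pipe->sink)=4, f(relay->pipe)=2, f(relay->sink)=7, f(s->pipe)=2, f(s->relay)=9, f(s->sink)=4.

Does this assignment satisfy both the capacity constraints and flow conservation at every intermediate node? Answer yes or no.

Yes

Every edge has 0 ≤ f(e) ≤ cap(e).
At each intermediate node, inflow equals outflow.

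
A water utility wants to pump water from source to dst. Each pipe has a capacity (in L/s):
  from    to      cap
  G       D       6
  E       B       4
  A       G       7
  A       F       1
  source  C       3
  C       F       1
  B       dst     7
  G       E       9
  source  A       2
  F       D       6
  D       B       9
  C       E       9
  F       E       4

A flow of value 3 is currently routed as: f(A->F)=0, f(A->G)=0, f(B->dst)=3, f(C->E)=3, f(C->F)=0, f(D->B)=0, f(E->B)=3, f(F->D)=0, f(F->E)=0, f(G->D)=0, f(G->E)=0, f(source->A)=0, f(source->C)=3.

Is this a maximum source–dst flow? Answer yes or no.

Residual path source->A->F->E->B->dst has bottleneck 1 > 0.
Pushing 1 along it raises the flow to 4, so the given flow is not maximum.

No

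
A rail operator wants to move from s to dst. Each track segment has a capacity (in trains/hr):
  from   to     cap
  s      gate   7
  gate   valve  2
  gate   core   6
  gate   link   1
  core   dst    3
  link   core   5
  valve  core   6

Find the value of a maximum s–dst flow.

Augment s->gate->core->dst: bottleneck 3. Total 3.
No augmenting path remains in the residual graph.

3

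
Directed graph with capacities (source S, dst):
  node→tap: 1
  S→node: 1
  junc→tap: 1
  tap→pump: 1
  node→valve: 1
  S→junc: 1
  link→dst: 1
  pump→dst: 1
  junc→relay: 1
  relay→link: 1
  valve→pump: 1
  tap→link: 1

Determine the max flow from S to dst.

2

Augment S→junc→relay→link→dst: bottleneck 1. Total 1.
Augment S→node→tap→pump→dst: bottleneck 1. Total 2.
No augmenting path remains in the residual graph.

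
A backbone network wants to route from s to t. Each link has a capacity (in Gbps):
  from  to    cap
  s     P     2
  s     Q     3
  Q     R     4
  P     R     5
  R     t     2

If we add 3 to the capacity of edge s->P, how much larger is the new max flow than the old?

0

Original max flow = 2.
Edge s->P does not cross the min cut (source side {P, Q, R, s}), so extra capacity there cannot help.
New max flow = 2. Increase = 0.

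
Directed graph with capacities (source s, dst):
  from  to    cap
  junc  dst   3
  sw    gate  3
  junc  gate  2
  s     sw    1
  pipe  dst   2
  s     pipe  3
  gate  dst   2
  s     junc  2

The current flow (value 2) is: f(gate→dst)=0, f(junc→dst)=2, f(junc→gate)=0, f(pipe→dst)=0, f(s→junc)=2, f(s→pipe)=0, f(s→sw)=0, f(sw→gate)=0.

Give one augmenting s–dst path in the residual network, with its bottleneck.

s→pipe→dst, bottleneck 2

Residual along s→pipe→dst: s→pipe: 3, pipe→dst: 2.
Bottleneck = min = 2.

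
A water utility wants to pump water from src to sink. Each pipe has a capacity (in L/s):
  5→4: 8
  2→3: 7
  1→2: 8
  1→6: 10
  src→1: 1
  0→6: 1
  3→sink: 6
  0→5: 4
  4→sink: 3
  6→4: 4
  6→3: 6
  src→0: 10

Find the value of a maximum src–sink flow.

5

Augment src→0→5→4→sink: bottleneck 3. Total 3.
Augment src→0→6→3→sink: bottleneck 1. Total 4.
Augment src→1→6→3→sink: bottleneck 1. Total 5.
No augmenting path remains in the residual graph.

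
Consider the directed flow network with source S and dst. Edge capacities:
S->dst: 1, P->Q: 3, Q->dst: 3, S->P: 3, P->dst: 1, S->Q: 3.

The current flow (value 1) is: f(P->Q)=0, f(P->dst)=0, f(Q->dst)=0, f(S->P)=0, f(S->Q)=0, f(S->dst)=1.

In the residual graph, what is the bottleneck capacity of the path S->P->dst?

Residual capacities along the path: S->P: 3, P->dst: 1.
Minimum is 1.

1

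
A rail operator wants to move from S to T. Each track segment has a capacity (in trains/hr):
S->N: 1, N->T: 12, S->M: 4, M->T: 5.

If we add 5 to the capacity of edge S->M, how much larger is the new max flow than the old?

1

Original max flow = 5.
After raising cap(S->M), augmenting paths through that edge carry 1 more unit.
New max flow = 6. Increase = 1.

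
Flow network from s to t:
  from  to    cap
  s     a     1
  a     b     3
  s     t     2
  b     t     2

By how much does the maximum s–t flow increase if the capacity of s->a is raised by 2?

Original max flow = 3.
After raising cap(s->a), augmenting paths through that edge carry 1 more unit.
New max flow = 4. Increase = 1.

1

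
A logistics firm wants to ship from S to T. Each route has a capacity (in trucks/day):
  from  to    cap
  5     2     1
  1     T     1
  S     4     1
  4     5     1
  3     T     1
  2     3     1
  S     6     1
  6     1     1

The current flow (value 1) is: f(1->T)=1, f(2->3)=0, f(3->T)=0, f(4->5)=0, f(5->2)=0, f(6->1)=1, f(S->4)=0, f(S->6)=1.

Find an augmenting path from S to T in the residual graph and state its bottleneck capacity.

S->4->5->2->3->T, bottleneck 1

Residual along S->4->5->2->3->T: S->4: 1, 4->5: 1, 5->2: 1, 2->3: 1, 3->T: 1.
Bottleneck = min = 1.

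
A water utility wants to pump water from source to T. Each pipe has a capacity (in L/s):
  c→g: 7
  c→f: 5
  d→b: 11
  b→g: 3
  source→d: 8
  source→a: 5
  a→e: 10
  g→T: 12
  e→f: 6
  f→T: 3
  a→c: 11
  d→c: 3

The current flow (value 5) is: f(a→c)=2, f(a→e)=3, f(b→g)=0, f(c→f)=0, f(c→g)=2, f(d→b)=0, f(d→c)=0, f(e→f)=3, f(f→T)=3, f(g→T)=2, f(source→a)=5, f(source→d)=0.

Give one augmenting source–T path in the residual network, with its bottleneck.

source→d→c→g→T, bottleneck 3

Residual along source→d→c→g→T: source→d: 8, d→c: 3, c→g: 5, g→T: 10.
Bottleneck = min = 3.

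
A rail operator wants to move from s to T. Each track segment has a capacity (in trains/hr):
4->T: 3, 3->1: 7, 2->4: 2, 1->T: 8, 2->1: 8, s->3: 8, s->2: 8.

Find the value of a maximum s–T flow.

Augment s->3->1->T: bottleneck 7. Total 7.
Augment s->2->1->T: bottleneck 1. Total 8.
Augment s->2->4->T: bottleneck 2. Total 10.
No augmenting path remains in the residual graph.

10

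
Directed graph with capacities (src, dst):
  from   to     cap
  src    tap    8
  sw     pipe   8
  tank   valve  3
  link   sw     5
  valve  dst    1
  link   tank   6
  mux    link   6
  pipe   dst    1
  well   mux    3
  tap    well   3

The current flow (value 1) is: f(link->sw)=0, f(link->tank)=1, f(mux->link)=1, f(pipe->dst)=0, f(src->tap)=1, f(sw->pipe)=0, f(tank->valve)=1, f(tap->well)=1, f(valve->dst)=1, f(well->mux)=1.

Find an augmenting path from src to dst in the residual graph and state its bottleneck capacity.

Residual along src->tap->well->mux->link->sw->pipe->dst: src->tap: 7, tap->well: 2, well->mux: 2, mux->link: 5, link->sw: 5, sw->pipe: 8, pipe->dst: 1.
Bottleneck = min = 1.

src->tap->well->mux->link->sw->pipe->dst, bottleneck 1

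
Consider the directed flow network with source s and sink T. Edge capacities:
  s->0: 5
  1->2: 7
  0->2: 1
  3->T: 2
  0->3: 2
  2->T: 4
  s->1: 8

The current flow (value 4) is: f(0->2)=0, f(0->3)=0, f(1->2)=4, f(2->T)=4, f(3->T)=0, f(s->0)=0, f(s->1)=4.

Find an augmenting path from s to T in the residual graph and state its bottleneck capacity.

Residual along s->0->3->T: s->0: 5, 0->3: 2, 3->T: 2.
Bottleneck = min = 2.

s->0->3->T, bottleneck 2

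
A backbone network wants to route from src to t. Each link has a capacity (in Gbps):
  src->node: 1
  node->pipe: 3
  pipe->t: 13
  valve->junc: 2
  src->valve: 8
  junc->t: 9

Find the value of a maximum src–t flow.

3

Augment src->node->pipe->t: bottleneck 1. Total 1.
Augment src->valve->junc->t: bottleneck 2. Total 3.
No augmenting path remains in the residual graph.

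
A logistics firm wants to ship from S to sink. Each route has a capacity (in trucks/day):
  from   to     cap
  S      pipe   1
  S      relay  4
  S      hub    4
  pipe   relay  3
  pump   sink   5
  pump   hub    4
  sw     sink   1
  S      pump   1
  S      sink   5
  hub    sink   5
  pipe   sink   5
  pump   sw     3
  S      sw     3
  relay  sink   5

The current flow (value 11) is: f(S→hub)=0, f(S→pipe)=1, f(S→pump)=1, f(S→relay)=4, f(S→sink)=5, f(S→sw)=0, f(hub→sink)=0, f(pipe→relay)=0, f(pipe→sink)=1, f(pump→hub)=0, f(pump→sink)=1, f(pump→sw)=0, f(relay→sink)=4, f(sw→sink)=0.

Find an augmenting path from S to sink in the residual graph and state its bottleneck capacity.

S→sw→sink, bottleneck 1

Residual along S→sw→sink: S→sw: 3, sw→sink: 1.
Bottleneck = min = 1.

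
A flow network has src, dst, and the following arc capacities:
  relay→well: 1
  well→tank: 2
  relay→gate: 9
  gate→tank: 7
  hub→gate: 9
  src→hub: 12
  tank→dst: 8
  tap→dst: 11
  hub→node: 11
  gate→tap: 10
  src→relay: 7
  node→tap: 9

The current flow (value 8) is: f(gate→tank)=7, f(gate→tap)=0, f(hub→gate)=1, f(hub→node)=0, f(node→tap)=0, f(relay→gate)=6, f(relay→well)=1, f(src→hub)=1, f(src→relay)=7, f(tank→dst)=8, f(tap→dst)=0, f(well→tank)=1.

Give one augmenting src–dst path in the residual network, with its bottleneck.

src→hub→gate→tap→dst, bottleneck 8

Residual along src→hub→gate→tap→dst: src→hub: 11, hub→gate: 8, gate→tap: 10, tap→dst: 11.
Bottleneck = min = 8.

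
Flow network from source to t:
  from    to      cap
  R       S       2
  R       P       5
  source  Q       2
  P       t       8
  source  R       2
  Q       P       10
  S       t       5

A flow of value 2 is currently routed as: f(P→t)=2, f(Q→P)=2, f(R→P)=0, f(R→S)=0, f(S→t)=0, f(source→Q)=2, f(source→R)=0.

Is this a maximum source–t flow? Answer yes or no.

No

Residual path source→R→P→t has bottleneck 2 > 0.
Pushing 2 along it raises the flow to 4, so the given flow is not maximum.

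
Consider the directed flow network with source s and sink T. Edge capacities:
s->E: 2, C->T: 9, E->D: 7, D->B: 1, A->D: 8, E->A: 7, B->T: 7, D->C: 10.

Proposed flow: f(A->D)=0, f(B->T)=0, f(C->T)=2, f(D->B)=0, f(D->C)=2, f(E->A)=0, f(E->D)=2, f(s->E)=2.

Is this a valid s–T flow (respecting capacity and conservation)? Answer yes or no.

Every edge has 0 ≤ f(e) ≤ cap(e).
At each intermediate node, inflow equals outflow.

Yes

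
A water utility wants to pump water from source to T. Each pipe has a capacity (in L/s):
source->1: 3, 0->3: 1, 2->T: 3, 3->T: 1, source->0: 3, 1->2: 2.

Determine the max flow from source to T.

Augment source->1->2->T: bottleneck 2. Total 2.
Augment source->0->3->T: bottleneck 1. Total 3.
No augmenting path remains in the residual graph.

3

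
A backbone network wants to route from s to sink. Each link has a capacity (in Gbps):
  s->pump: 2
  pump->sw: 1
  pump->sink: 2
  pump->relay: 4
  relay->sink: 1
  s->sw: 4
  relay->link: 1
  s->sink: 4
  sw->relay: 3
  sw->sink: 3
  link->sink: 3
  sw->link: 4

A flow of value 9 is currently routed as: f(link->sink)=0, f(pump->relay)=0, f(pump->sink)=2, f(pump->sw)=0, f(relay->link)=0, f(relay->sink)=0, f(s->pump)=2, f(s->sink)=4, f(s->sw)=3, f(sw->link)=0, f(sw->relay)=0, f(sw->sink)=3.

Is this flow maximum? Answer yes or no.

No

Residual path s->sw->relay->sink has bottleneck 1 > 0.
Pushing 1 along it raises the flow to 10, so the given flow is not maximum.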